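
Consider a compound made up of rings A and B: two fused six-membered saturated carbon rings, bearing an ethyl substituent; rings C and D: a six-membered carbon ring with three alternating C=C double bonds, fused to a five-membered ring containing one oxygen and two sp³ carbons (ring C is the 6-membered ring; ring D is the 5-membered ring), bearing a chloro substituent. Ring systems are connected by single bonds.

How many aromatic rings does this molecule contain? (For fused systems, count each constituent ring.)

Ring A has only sp³ atoms, so it is not fully conjugated — not aromatic (cyclohexane ring).
Ring B has only sp³ atoms, so it is not fully conjugated — not aromatic (cyclohexane ring).
Ring C has a continuous p-orbital overlap around the ring; 3 ring double bonds give 6 π electrons. 6 = 4(1)+2, so ring C is aromatic (benzene ring).
Ring D has two sp³ carbons, so it is not fully conjugated — not aromatic (oxolane ring).
Aromatic: C. Total: 1.

1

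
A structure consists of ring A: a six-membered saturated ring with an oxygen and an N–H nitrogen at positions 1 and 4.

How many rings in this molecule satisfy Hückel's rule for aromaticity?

Ring A has only sp³ atoms, so it is not fully conjugated — not aromatic (morpholine).

0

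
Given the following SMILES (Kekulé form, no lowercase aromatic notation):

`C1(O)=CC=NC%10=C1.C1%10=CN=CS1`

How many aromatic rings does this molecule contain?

The SMILES encodes a six-membered ring of five carbons and one nitrogen with three alternating double bonds; a five-membered ring with a sulfur at position 1 and a nitrogen at position 3 (in a C=N bond), with two double bonds.
The 6-membered ring with one nitrogen is fully conjugated (every ring atom contributes a p orbital); 3 ring double bonds give 6 π electrons. 6 = 4(1)+2, so it is aromatic (pyridine).
The 5-membered ring with one sulfur and one =N– has a continuous p-orbital overlap around the ring; 2 ring double bonds (4 π electrons) plus a heteroatom lone pair (2) give 6 π electrons. 6 = 4(1)+2, so it is aromatic (thiazole).
2 of the 2 rings are aromatic. Total: 2.

2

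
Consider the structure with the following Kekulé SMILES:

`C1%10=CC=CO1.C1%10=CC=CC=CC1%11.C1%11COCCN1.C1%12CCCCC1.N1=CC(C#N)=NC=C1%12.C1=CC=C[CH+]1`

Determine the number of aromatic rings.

2

The SMILES encodes a five-membered ring of four carbons and one oxygen, with two C=C double bonds; a seven-membered carbon ring with three C=C double bonds and one sp³ carbon; a six-membered saturated ring with an oxygen and an N–H nitrogen at positions 1 and 4; a six-membered saturated carbon ring; a six-membered ring with nitrogens at positions 1 and 4 and three alternating double bonds; a five-membered all-carbon ring bearing a positive charge on one carbon, with two C=C double bonds.
The 5-membered ring with one oxygen has a continuous p-orbital overlap around the ring; 2 ring double bonds (4 π electrons) plus a heteroatom lone pair (2) give 6 π electrons. Since 6 = 4n+2 (n=1), it is aromatic (furan).
The 7-membered ring has one sp³ carbon, so it is not fully conjugated — not aromatic (cycloheptatriene).
The 6-membered ring with one oxygen and one N–H (1,4) has only sp³ atoms, so it is not fully conjugated — not aromatic (morpholine).
The 6-membered ring has only sp³ atoms, so it is not fully conjugated — not aromatic (cyclohexane).
The 6-membered ring with two nitrogens (1,4) is fully conjugated (every ring atom contributes a p orbital); 3 ring double bonds give 6 π electrons. 6 = 4(1)+2, so it is aromatic (pyrazine).
The 5-membered ring has only sp² ring atoms; a planar conformation would have a fully conjugated π system of 4 electrons. But 4 = 4(1), which is 4n not 4n+2, so it is not aromatic (cyclopentadienyl cation).
2 of the 6 rings are aromatic. Total: 2.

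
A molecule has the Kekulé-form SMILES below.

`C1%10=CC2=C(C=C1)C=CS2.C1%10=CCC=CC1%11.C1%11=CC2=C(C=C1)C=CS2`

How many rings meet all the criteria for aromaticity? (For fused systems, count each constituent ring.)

4

The SMILES encodes a six-membered carbon ring with three alternating C=C double bonds, fused to a five-membered ring containing one sulfur and two C=C double bonds; a six-membered carbon ring with two isolated C=C double bonds and two sp³ carbons; a six-membered carbon ring with three alternating C=C double bonds, fused to a five-membered ring containing one sulfur and two C=C double bonds.
The fused 6/5-membered bicyclic (with one sulfur) is a single π system with 9 sp² atoms and 10 π electrons from ring double bonds plus a heteroatom lone pair. 10 = 4(2)+2, so the system is aromatic and both rings count as aromatic (benzothiophene).
The 6-membered ring has two sp³ carbons, so it is not fully conjugated — not aromatic (1,4-cyclohexadiene).
The fused 6/5-membered bicyclic (with one sulfur) is a single π system with 9 sp² atoms and 10 π electrons from ring double bonds plus a heteroatom lone pair. 10 = 4(2)+2, so the system is aromatic and both rings count as aromatic (benzothiophene).
4 of the 5 rings are aromatic. Total: 4.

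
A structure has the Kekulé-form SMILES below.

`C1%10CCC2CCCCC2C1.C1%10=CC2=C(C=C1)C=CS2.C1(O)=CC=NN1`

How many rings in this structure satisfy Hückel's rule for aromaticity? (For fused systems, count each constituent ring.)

The SMILES encodes two fused six-membered saturated carbon rings; a six-membered carbon ring with three alternating C=C double bonds, fused to a five-membered ring containing one sulfur and two C=C double bonds; a five-membered ring with two adjacent nitrogens (one bearing H, one in a double bond) and two double bonds.
The 6-membered ring has only sp³ atoms, so it is not fully conjugated — not aromatic (cyclohexane ring).
The second 6-membered ring has only sp³ atoms, so it is not fully conjugated — not aromatic (cyclohexane ring).
The fused 6/5-membered bicyclic (with one sulfur) is a single π system with 9 sp² atoms and 10 π electrons from ring double bonds plus a heteroatom lone pair. 10 = 4(2)+2, so the system is aromatic and both rings count as aromatic (benzothiophene).
The 5-membered ring with two adjacent nitrogens (one N–H, one =N–) is planar and fully conjugated; 2 ring double bonds (4 π electrons) plus a heteroatom lone pair (2) give 6 π electrons. 6 = 4(1)+2, so it is aromatic (pyrazole).
3 of the 5 rings are aromatic. Total: 3.

3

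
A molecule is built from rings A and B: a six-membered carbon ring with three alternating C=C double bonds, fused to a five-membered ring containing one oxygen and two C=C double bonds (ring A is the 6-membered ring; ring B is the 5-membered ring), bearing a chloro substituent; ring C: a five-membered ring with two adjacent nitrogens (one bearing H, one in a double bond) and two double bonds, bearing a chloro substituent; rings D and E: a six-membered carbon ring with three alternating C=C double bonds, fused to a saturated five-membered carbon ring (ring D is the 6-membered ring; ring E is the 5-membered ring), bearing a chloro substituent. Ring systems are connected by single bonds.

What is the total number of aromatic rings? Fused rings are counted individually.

Rings A and B form a fused bicyclic system (with one oxygen) with 9 sp² atoms and 10 π electrons from ring double bonds plus a heteroatom lone pair. 10 = 4(2)+2, so the system is aromatic and both rings count as aromatic (benzofuran).
Ring C is planar and fully conjugated; 2 ring double bonds (4 π electrons) plus a heteroatom lone pair (2) give 6 π electrons. That satisfies 4n+2 with n=1, so ring C is aromatic (pyrazole).
Ring D has a continuous p-orbital overlap around the ring; 3 ring double bonds give 6 π electrons. Since 6 = 4n+2 (n=1), ring D is aromatic (benzene ring).
Ring E has three sp³ carbons, so it is not fully conjugated — not aromatic (cyclopentane ring).
Aromatic: A, B, C, D. Total: 4.

4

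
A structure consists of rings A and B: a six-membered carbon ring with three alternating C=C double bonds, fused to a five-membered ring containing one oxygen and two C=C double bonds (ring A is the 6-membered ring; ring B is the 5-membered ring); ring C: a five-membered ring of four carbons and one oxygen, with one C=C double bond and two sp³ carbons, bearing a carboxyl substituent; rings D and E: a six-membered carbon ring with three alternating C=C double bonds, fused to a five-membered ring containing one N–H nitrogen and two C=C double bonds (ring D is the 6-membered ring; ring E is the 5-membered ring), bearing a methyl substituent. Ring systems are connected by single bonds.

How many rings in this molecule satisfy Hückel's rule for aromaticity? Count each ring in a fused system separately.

Rings A and B form a fused bicyclic system (with one oxygen) with 9 sp² atoms and 10 π electrons from ring double bonds plus a heteroatom lone pair. 10 = 4(2)+2, so the system is aromatic and both rings count as aromatic (benzofuran).
Ring C has two sp³ carbons, so it is not fully conjugated — not aromatic (2,3-dihydrofuran).
Rings D and E form a fused bicyclic system (with one N–H) with 9 sp² atoms and 10 π electrons from ring double bonds plus a heteroatom lone pair. 10 = 4(2)+2, so the system is aromatic and both rings count as aromatic (indole).
Aromatic: A, B, D, E. Total: 4.

4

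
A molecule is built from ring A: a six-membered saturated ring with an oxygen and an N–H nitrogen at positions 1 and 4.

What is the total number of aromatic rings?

0

Ring A has only sp³ atoms, so it is not fully conjugated — not aromatic (morpholine).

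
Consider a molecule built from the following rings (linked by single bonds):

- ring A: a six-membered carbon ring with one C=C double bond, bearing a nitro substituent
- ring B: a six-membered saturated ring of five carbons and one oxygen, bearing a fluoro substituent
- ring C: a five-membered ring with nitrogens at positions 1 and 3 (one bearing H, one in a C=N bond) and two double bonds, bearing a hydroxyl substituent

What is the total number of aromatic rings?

Ring A has four sp³ carbons, so it is not fully conjugated — not aromatic (cyclohexene).
Ring B has only sp³ atoms, so it is not fully conjugated — not aromatic (tetrahydropyran).
Ring C is fully conjugated (every ring atom contributes a p orbital); 2 ring double bonds (4 π electrons) plus a heteroatom lone pair (2) give 6 π electrons. Since 6 = 4n+2 (n=1), ring C is aromatic (imidazole).
Aromatic: C. Total: 1.

1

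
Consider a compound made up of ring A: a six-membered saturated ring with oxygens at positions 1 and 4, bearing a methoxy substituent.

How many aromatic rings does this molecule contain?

Ring A has only sp³ atoms, so it is not fully conjugated — not aromatic (1,4-dioxane).

0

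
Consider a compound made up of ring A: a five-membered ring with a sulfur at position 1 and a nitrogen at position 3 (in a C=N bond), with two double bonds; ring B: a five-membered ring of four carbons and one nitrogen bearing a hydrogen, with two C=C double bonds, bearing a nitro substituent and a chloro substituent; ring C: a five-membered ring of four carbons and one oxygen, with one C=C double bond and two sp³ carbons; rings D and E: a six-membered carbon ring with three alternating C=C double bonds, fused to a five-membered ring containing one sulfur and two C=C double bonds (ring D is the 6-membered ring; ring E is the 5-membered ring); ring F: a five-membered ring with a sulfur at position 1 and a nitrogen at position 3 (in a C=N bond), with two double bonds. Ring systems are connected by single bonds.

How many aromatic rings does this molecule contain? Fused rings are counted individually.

Ring A is planar and fully conjugated; 2 ring double bonds (4 π electrons) plus a heteroatom lone pair (2) give 6 π electrons. Since 6 = 4n+2 (n=1), ring A is aromatic (thiazole).
Ring B is planar and fully conjugated; 2 ring double bonds (4 π electrons) plus a heteroatom lone pair (2) give 6 π electrons. That satisfies 4n+2 with n=1, so ring B is aromatic (pyrrole).
Ring C has two sp³ carbons, so it is not fully conjugated — not aromatic (2,3-dihydrofuran).
Rings D and E form a fused bicyclic system (with one sulfur) with 9 sp² atoms and 10 π electrons from ring double bonds plus a heteroatom lone pair. 10 = 4(2)+2, so the system is aromatic and both rings count as aromatic (benzothiophene).
Ring F is planar and fully conjugated; 2 ring double bonds (4 π electrons) plus a heteroatom lone pair (2) give 6 π electrons. Since 6 = 4n+2 (n=1), ring F is aromatic (thiazole).
Aromatic: A, B, D, E, F. Total: 5.

5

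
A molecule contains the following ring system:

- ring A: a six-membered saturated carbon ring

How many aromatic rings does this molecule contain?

Ring A has only sp³ atoms, so it is not fully conjugated — not aromatic (cyclohexane).

0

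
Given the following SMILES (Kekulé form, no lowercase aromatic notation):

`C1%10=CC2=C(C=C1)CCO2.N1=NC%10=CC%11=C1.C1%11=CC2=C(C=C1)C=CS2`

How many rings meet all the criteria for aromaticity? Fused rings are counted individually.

The SMILES encodes a six-membered carbon ring with three alternating C=C double bonds, fused to a five-membered ring containing one oxygen and two sp³ carbons; a six-membered ring with two adjacent nitrogens and three alternating double bonds; a six-membered carbon ring with three alternating C=C double bonds, fused to a five-membered ring containing one sulfur and two C=C double bonds.
The 6-membered ring is planar and fully conjugated; 3 ring double bonds give 6 π electrons. That satisfies 4n+2 with n=1, so it is aromatic (benzene ring).
The 5-membered ring with one oxygen has two sp³ carbons, so it is not fully conjugated — not aromatic (oxolane ring).
The 6-membered ring with two nitrogens (1,2) is fully conjugated (every ring atom contributes a p orbital); 3 ring double bonds give 6 π electrons. 6 = 4(1)+2, so it is aromatic (pyridazine).
The fused 6/5-membered bicyclic (with one sulfur) is a single π system with 9 sp² atoms and 10 π electrons from ring double bonds plus a heteroatom lone pair. 10 = 4(2)+2, so the system is aromatic and both rings count as aromatic (benzothiophene).
4 of the 5 rings are aromatic. Total: 4.

4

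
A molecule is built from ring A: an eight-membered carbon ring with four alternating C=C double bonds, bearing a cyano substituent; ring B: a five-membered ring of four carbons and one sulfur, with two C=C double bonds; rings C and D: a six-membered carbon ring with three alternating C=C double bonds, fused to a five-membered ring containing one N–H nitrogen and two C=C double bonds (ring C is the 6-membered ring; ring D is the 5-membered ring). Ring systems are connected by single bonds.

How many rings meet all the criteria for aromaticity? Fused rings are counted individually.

3

Ring A has only sp² ring atoms; a planar conformation would have a fully conjugated π system of 8 electrons. But 8 = 4(2), which is 4n not 4n+2, so ring A is not aromatic (cyclooctatetraene) — cyclooctatetraene distorts into a non-planar tub to avoid antiaromaticity.
Ring B is fully conjugated (every ring atom contributes a p orbital); 2 ring double bonds (4 π electrons) plus a heteroatom lone pair (2) give 6 π electrons. 6 = 4(1)+2, so ring B is aromatic (thiophene).
Rings C and D form a fused bicyclic system (with one N–H) with 9 sp² atoms and 10 π electrons from ring double bonds plus a heteroatom lone pair. 10 = 4(2)+2, so the system is aromatic and both rings count as aromatic (indole).
Aromatic: B, C, D. Total: 3.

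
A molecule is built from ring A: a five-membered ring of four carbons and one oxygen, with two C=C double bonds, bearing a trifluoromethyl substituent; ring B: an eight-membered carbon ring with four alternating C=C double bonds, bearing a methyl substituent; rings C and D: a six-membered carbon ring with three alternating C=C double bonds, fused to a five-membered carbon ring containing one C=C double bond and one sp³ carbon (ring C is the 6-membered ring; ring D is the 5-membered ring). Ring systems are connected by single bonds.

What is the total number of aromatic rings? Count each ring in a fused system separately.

Ring A has a continuous p-orbital overlap around the ring; 2 ring double bonds (4 π electrons) plus a heteroatom lone pair (2) give 6 π electrons. That satisfies 4n+2 with n=1, so ring A is aromatic (furan).
Ring B has only sp² ring atoms; a planar conformation would have a fully conjugated π system of 8 electrons. But 8 = 4(2), which is 4n not 4n+2, so ring B is not aromatic (cyclooctatetraene) — cyclooctatetraene distorts into a non-planar tub to avoid antiaromaticity.
Ring C has a continuous p-orbital overlap around the ring; 3 ring double bonds give 6 π electrons. Since 6 = 4n+2 (n=1), ring C is aromatic (benzene ring).
Ring D has one sp³ carbon, so it is not fully conjugated — not aromatic (cyclopentene ring).
Aromatic: A, C. Total: 2.

2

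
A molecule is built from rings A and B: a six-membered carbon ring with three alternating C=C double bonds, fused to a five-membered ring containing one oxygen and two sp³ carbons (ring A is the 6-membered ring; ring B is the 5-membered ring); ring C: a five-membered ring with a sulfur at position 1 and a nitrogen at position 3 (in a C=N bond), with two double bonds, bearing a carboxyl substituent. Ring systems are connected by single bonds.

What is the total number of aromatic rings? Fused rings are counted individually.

2

Ring A has a continuous p-orbital overlap around the ring; 3 ring double bonds give 6 π electrons. Since 6 = 4n+2 (n=1), ring A is aromatic (benzene ring).
Ring B has two sp³ carbons, so it is not fully conjugated — not aromatic (oxolane ring).
Ring C has a continuous p-orbital overlap around the ring; 2 ring double bonds (4 π electrons) plus a heteroatom lone pair (2) give 6 π electrons. 6 = 4(1)+2, so ring C is aromatic (thiazole).
Aromatic: A, C. Total: 2.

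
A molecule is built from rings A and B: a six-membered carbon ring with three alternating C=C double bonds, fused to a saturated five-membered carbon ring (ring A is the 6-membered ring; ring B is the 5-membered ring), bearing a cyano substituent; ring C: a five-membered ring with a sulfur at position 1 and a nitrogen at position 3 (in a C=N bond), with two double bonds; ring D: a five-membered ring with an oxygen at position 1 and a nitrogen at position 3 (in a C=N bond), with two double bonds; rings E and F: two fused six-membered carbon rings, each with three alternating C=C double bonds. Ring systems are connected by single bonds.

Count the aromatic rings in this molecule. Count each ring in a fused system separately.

5

Ring A has a continuous p-orbital overlap around the ring; 3 ring double bonds give 6 π electrons. That satisfies 4n+2 with n=1, so ring A is aromatic (benzene ring).
Ring B has three sp³ carbons, so it is not fully conjugated — not aromatic (cyclopentane ring).
Ring C has a continuous p-orbital overlap around the ring; 2 ring double bonds (4 π electrons) plus a heteroatom lone pair (2) give 6 π electrons. That satisfies 4n+2 with n=1, so ring C is aromatic (thiazole).
Ring D is fully conjugated (every ring atom contributes a p orbital); 2 ring double bonds (4 π electrons) plus a heteroatom lone pair (2) give 6 π electrons. That satisfies 4n+2 with n=1, so ring D is aromatic (oxazole).
Rings E and F form a fused bicyclic system with 10 sp² atoms and 10 π electrons from ring double bonds. 10 = 4(2)+2, so the system is aromatic and both rings count as aromatic (naphthalene).
Aromatic: A, C, D, E, F. Total: 5.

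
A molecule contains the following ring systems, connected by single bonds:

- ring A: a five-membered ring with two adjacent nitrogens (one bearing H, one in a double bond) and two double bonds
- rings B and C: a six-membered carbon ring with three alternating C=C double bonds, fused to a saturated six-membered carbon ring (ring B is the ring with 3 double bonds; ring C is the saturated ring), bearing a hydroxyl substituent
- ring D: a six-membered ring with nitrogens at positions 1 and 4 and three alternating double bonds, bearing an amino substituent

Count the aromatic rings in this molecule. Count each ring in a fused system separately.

3

Ring A is planar and fully conjugated; 2 ring double bonds (4 π electrons) plus a heteroatom lone pair (2) give 6 π electrons. Since 6 = 4n+2 (n=1), ring A is aromatic (pyrazole).
Ring B is fully conjugated (every ring atom contributes a p orbital); 3 ring double bonds give 6 π electrons. That satisfies 4n+2 with n=1, so ring B is aromatic (benzene ring).
Ring C has four sp³ carbons, so it is not fully conjugated — not aromatic (cyclohexane ring).
Ring D has a continuous p-orbital overlap around the ring; 3 ring double bonds give 6 π electrons. That satisfies 4n+2 with n=1, so ring D is aromatic (pyrazine).
Aromatic: A, B, D. Total: 3.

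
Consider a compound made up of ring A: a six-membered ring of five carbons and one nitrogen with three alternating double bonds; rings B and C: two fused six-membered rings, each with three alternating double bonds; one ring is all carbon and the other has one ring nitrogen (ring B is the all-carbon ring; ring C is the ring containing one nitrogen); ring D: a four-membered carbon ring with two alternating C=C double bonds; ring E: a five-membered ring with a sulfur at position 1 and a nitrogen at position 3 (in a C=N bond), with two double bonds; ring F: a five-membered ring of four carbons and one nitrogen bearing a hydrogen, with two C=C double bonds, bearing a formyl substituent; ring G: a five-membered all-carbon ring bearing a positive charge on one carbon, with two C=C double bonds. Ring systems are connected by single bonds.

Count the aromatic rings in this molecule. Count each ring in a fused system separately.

5

Ring A is planar and fully conjugated; 3 ring double bonds give 6 π electrons. Since 6 = 4n+2 (n=1), ring A is aromatic (pyridine).
Rings B and C form a fused bicyclic system (with one nitrogen) with 10 sp² atoms and 10 π electrons from ring double bonds. 10 = 4(2)+2, so the system is aromatic and both rings count as aromatic (quinoline).
Ring D has only sp² ring atoms; a planar conformation would have a fully conjugated π system of 4 electrons. But 4 = 4(1), which is 4n not 4n+2, so ring D is not aromatic (cyclobutadiene) — cyclobutadiene is antiaromatic and distorts to a rectangle.
Ring E is planar and fully conjugated; 2 ring double bonds (4 π electrons) plus a heteroatom lone pair (2) give 6 π electrons. 6 = 4(1)+2, so ring E is aromatic (thiazole).
Ring F is fully conjugated (every ring atom contributes a p orbital); 2 ring double bonds (4 π electrons) plus a heteroatom lone pair (2) give 6 π electrons. Since 6 = 4n+2 (n=1), ring F is aromatic (pyrrole).
Ring G has only sp² ring atoms; a planar conformation would have a fully conjugated π system of 4 electrons. But 4 = 4(1), which is 4n not 4n+2, so ring G is not aromatic (cyclopentadienyl cation).
Aromatic: A, B, C, E, F. Total: 5.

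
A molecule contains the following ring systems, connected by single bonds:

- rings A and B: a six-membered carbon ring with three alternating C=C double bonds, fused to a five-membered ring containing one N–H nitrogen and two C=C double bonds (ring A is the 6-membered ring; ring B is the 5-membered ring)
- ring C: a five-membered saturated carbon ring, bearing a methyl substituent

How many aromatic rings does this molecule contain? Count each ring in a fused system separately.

Rings A and B form a fused bicyclic system (with one N–H) with 9 sp² atoms and 10 π electrons from ring double bonds plus a heteroatom lone pair. 10 = 4(2)+2, so the system is aromatic and both rings count as aromatic (indole).
Ring C has only sp³ atoms, so it is not fully conjugated — not aromatic (cyclopentane).
Aromatic: A, B. Total: 2.

2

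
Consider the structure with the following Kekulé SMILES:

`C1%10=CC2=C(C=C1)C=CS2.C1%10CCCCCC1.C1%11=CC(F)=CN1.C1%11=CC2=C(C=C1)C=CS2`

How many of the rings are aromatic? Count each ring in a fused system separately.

5

The SMILES encodes a six-membered carbon ring with three alternating C=C double bonds, fused to a five-membered ring containing one sulfur and two C=C double bonds; a seven-membered saturated carbon ring; a five-membered ring of four carbons and one nitrogen bearing a hydrogen, with two C=C double bonds; a six-membered carbon ring with three alternating C=C double bonds, fused to a five-membered ring containing one sulfur and two C=C double bonds.
The fused 6/5-membered bicyclic (with one sulfur) is a single π system with 9 sp² atoms and 10 π electrons from ring double bonds plus a heteroatom lone pair. 10 = 4(2)+2, so the system is aromatic and both rings count as aromatic (benzothiophene).
The 7-membered ring has only sp³ atoms, so it is not fully conjugated — not aromatic (cycloheptane).
The 5-membered ring with one N–H is fully conjugated (every ring atom contributes a p orbital); 2 ring double bonds (4 π electrons) plus a heteroatom lone pair (2) give 6 π electrons. 6 = 4(1)+2, so it is aromatic (pyrrole).
The fused 6/5-membered bicyclic (with one sulfur) is a single π system with 9 sp² atoms and 10 π electrons from ring double bonds plus a heteroatom lone pair. 10 = 4(2)+2, so the system is aromatic and both rings count as aromatic (benzothiophene).
5 of the 6 rings are aromatic. Total: 5.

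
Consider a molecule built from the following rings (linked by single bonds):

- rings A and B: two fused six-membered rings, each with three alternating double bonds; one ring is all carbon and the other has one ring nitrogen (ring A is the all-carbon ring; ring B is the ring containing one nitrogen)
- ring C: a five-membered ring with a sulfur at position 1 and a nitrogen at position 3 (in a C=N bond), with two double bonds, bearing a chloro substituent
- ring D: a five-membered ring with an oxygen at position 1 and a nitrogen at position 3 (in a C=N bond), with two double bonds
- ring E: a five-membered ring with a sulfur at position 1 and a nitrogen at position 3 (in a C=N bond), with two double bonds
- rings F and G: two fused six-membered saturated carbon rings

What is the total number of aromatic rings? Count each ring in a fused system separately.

Rings A and B form a fused bicyclic system (with one nitrogen) with 10 sp² atoms and 10 π electrons from ring double bonds. 10 = 4(2)+2, so the system is aromatic and both rings count as aromatic (quinoline).
Ring C is fully conjugated (every ring atom contributes a p orbital); 2 ring double bonds (4 π electrons) plus a heteroatom lone pair (2) give 6 π electrons. Since 6 = 4n+2 (n=1), ring C is aromatic (thiazole).
Ring D has a continuous p-orbital overlap around the ring; 2 ring double bonds (4 π electrons) plus a heteroatom lone pair (2) give 6 π electrons. That satisfies 4n+2 with n=1, so ring D is aromatic (oxazole).
Ring E is fully conjugated (every ring atom contributes a p orbital); 2 ring double bonds (4 π electrons) plus a heteroatom lone pair (2) give 6 π electrons. 6 = 4(1)+2, so ring E is aromatic (thiazole).
Ring F has only sp³ atoms, so it is not fully conjugated — not aromatic (cyclohexane ring).
Ring G has only sp³ atoms, so it is not fully conjugated — not aromatic (cyclohexane ring).
Aromatic: A, B, C, D, E. Total: 5.

5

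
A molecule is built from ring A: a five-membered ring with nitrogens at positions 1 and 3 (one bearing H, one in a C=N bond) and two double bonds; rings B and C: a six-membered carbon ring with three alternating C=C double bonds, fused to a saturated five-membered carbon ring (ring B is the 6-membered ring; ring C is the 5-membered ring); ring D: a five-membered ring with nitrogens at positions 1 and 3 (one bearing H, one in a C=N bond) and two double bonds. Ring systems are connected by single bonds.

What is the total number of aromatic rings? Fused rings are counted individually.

3

Ring A is fully conjugated (every ring atom contributes a p orbital); 2 ring double bonds (4 π electrons) plus a heteroatom lone pair (2) give 6 π electrons. Since 6 = 4n+2 (n=1), ring A is aromatic (imidazole).
Ring B has a continuous p-orbital overlap around the ring; 3 ring double bonds give 6 π electrons. 6 = 4(1)+2, so ring B is aromatic (benzene ring).
Ring C has three sp³ carbons, so it is not fully conjugated — not aromatic (cyclopentane ring).
Ring D is fully conjugated (every ring atom contributes a p orbital); 2 ring double bonds (4 π electrons) plus a heteroatom lone pair (2) give 6 π electrons. 6 = 4(1)+2, so ring D is aromatic (imidazole).
Aromatic: A, B, D. Total: 3.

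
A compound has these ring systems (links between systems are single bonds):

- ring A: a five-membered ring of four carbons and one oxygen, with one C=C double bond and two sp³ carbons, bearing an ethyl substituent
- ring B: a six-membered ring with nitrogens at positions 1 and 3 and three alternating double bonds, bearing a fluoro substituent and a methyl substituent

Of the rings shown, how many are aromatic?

Ring A has two sp³ carbons, so it is not fully conjugated — not aromatic (2,3-dihydrofuran).
Ring B is fully conjugated (every ring atom contributes a p orbital); 3 ring double bonds give 6 π electrons. That satisfies 4n+2 with n=1, so ring B is aromatic (pyrimidine).
Aromatic: B. Total: 1.

1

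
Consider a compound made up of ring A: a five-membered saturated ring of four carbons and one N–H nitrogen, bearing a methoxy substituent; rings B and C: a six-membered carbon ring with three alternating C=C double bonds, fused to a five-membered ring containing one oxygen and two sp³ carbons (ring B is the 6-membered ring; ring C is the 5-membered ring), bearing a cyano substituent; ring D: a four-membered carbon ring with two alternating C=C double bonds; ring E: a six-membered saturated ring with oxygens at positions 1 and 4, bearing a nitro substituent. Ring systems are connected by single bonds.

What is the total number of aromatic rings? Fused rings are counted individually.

Ring A has only sp³ atoms, so it is not fully conjugated — not aromatic (pyrrolidine).
Ring B is fully conjugated (every ring atom contributes a p orbital); 3 ring double bonds give 6 π electrons. 6 = 4(1)+2, so ring B is aromatic (benzene ring).
Ring C has two sp³ carbons, so it is not fully conjugated — not aromatic (oxolane ring).
Ring D has only sp² ring atoms; a planar conformation would have a fully conjugated π system of 4 electrons. But 4 = 4(1), which is 4n not 4n+2, so ring D is not aromatic (cyclobutadiene) — cyclobutadiene is antiaromatic and distorts to a rectangle.
Ring E has only sp³ atoms, so it is not fully conjugated — not aromatic (1,4-dioxane).
Aromatic: B. Total: 1.

1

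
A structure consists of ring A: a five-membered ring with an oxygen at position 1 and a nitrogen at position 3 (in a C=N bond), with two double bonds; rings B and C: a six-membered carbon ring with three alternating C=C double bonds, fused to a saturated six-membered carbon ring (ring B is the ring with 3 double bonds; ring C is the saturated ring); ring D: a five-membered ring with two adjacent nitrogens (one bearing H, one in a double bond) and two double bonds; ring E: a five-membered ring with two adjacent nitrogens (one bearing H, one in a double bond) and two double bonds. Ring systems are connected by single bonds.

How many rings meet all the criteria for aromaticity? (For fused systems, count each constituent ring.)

4

Ring A is fully conjugated (every ring atom contributes a p orbital); 2 ring double bonds (4 π electrons) plus a heteroatom lone pair (2) give 6 π electrons. That satisfies 4n+2 with n=1, so ring A is aromatic (oxazole).
Ring B is fully conjugated (every ring atom contributes a p orbital); 3 ring double bonds give 6 π electrons. 6 = 4(1)+2, so ring B is aromatic (benzene ring).
Ring C has four sp³ carbons, so it is not fully conjugated — not aromatic (cyclohexane ring).
Ring D has a continuous p-orbital overlap around the ring; 2 ring double bonds (4 π electrons) plus a heteroatom lone pair (2) give 6 π electrons. 6 = 4(1)+2, so ring D is aromatic (pyrazole).
Ring E is planar and fully conjugated; 2 ring double bonds (4 π electrons) plus a heteroatom lone pair (2) give 6 π electrons. That satisfies 4n+2 with n=1, so ring E is aromatic (pyrazole).
Aromatic: A, B, D, E. Total: 4.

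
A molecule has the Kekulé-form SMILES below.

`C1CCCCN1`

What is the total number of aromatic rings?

0

The SMILES encodes a six-membered saturated ring of five carbons and one N–H nitrogen.
The 6-membered ring with one N–H has only sp³ atoms, so it is not fully conjugated — not aromatic (piperidine).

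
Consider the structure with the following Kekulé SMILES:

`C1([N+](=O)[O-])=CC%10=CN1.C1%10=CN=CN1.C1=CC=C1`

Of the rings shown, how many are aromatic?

2

The SMILES encodes a five-membered ring of four carbons and one nitrogen bearing a hydrogen, with two C=C double bonds; a five-membered ring with nitrogens at positions 1 and 3 (one bearing H, one in a C=N bond) and two double bonds; a four-membered carbon ring with two alternating C=C double bonds.
The 5-membered ring with one N–H is planar and fully conjugated; 2 ring double bonds (4 π electrons) plus a heteroatom lone pair (2) give 6 π electrons. That satisfies 4n+2 with n=1, so it is aromatic (pyrrole).
The 5-membered ring with two nitrogens (one N–H, one =N–) is planar and fully conjugated; 2 ring double bonds (4 π electrons) plus a heteroatom lone pair (2) give 6 π electrons. Since 6 = 4n+2 (n=1), it is aromatic (imidazole).
The 4-membered ring has only sp² ring atoms; a planar conformation would have a fully conjugated π system of 4 electrons. But 4 = 4(1), which is 4n not 4n+2, so it is not aromatic (cyclobutadiene) — cyclobutadiene is antiaromatic and distorts to a rectangle.
2 of the 3 rings are aromatic. Total: 2.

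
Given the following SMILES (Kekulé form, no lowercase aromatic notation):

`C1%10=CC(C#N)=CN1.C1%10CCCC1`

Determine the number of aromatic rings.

The SMILES encodes a five-membered ring of four carbons and one nitrogen bearing a hydrogen, with two C=C double bonds; a five-membered saturated carbon ring.
The 5-membered ring with one N–H is fully conjugated (every ring atom contributes a p orbital); 2 ring double bonds (4 π electrons) plus a heteroatom lone pair (2) give 6 π electrons. That satisfies 4n+2 with n=1, so it is aromatic (pyrrole).
The 5-membered ring has only sp³ atoms, so it is not fully conjugated — not aromatic (cyclopentane).
1 of the 2 rings is aromatic. Total: 1.

1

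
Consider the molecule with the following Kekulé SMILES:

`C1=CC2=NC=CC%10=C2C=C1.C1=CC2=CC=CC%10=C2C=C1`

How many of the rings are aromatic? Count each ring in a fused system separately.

The SMILES encodes two fused six-membered rings, each with three alternating double bonds; one ring is all carbon and the other has one ring nitrogen; two fused six-membered carbon rings, each with three alternating C=C double bonds.
The fused 6/6-membered bicyclic (with one nitrogen) is a single π system with 10 sp² atoms and 10 π electrons from ring double bonds. 10 = 4(2)+2, so the system is aromatic and both rings count as aromatic (quinoline).
The fused 6/6-membered bicyclic is a single π system with 10 sp² atoms and 10 π electrons from ring double bonds. 10 = 4(2)+2, so the system is aromatic and both rings count as aromatic (naphthalene).
4 of the 4 rings are aromatic. Total: 4.

4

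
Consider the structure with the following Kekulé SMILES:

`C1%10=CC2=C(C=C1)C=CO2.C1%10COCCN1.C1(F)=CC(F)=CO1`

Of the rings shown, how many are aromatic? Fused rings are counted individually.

The SMILES encodes a six-membered carbon ring with three alternating C=C double bonds, fused to a five-membered ring containing one oxygen and two C=C double bonds; a six-membered saturated ring with an oxygen and an N–H nitrogen at positions 1 and 4; a five-membered ring of four carbons and one oxygen, with two C=C double bonds.
The fused 6/5-membered bicyclic (with one oxygen) is a single π system with 9 sp² atoms and 10 π electrons from ring double bonds plus a heteroatom lone pair. 10 = 4(2)+2, so the system is aromatic and both rings count as aromatic (benzofuran).
The 6-membered ring with one oxygen and one N–H (1,4) has only sp³ atoms, so it is not fully conjugated — not aromatic (morpholine).
The 5-membered ring with one oxygen is fully conjugated (every ring atom contributes a p orbital); 2 ring double bonds (4 π electrons) plus a heteroatom lone pair (2) give 6 π electrons. Since 6 = 4n+2 (n=1), it is aromatic (furan).
3 of the 4 rings are aromatic. Total: 3.

3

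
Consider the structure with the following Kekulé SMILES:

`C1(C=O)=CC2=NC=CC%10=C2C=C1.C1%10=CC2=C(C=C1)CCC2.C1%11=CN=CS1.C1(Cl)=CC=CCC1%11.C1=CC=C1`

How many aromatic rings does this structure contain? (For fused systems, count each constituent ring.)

4

The SMILES encodes two fused six-membered rings, each with three alternating double bonds; one ring is all carbon and the other has one ring nitrogen; a six-membered carbon ring with three alternating C=C double bonds, fused to a saturated five-membered carbon ring; a five-membered ring with a sulfur at position 1 and a nitrogen at position 3 (in a C=N bond), with two double bonds; a six-membered carbon ring with two conjugated C=C double bonds and two sp³ carbons; a four-membered carbon ring with two alternating C=C double bonds.
The fused 6/6-membered bicyclic (with one nitrogen) is a single π system with 10 sp² atoms and 10 π electrons from ring double bonds. 10 = 4(2)+2, so the system is aromatic and both rings count as aromatic (quinoline).
The 6-membered ring is planar and fully conjugated; 3 ring double bonds give 6 π electrons. 6 = 4(1)+2, so it is aromatic (benzene ring).
The 5-membered ring has three sp³ carbons, so it is not fully conjugated — not aromatic (cyclopentane ring).
The 5-membered ring with one sulfur and one =N– is planar and fully conjugated; 2 ring double bonds (4 π electrons) plus a heteroatom lone pair (2) give 6 π electrons. 6 = 4(1)+2, so it is aromatic (thiazole).
The second 6-membered ring has two sp³ carbons, so it is not fully conjugated — not aromatic (1,3-cyclohexadiene).
The 4-membered ring has only sp² ring atoms; a planar conformation would have a fully conjugated π system of 4 electrons. But 4 = 4(1), which is 4n not 4n+2, so it is not aromatic (cyclobutadiene) — cyclobutadiene is antiaromatic and distorts to a rectangle.
4 of the 7 rings are aromatic. Total: 4.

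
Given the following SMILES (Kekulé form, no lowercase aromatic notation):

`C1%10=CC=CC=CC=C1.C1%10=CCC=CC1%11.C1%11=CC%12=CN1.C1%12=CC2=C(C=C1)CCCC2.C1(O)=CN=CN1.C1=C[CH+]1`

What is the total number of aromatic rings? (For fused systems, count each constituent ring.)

4

The SMILES encodes an eight-membered carbon ring with four alternating C=C double bonds; a six-membered carbon ring with two isolated C=C double bonds and two sp³ carbons; a five-membered ring of four carbons and one nitrogen bearing a hydrogen, with two C=C double bonds; a six-membered carbon ring with three alternating C=C double bonds, fused to a saturated six-membered carbon ring; a five-membered ring with nitrogens at positions 1 and 3 (one bearing H, one in a C=N bond) and two double bonds; a three-membered all-carbon ring bearing a positive charge on one carbon, with one C=C double bond.
The 8-membered ring has only sp² ring atoms; a planar conformation would have a fully conjugated π system of 8 electrons. But 8 = 4(2), which is 4n not 4n+2, so it is not aromatic (cyclooctatetraene) — cyclooctatetraene distorts into a non-planar tub to avoid antiaromaticity.
The 6-membered ring has two sp³ carbons, so it is not fully conjugated — not aromatic (1,4-cyclohexadiene).
The 5-membered ring with one N–H is planar and fully conjugated; 2 ring double bonds (4 π electrons) plus a heteroatom lone pair (2) give 6 π electrons. Since 6 = 4n+2 (n=1), it is aromatic (pyrrole).
The second 6-membered ring is fully conjugated (every ring atom contributes a p orbital); 3 ring double bonds give 6 π electrons. That satisfies 4n+2 with n=1, so it is aromatic (benzene ring).
The third 6-membered ring has four sp³ carbons, so it is not fully conjugated — not aromatic (cyclohexane ring).
The 5-membered ring with two nitrogens (one N–H, one =N–) is fully conjugated (every ring atom contributes a p orbital); 2 ring double bonds (4 π electrons) plus a heteroatom lone pair (2) give 6 π electrons. Since 6 = 4n+2 (n=1), it is aromatic (imidazole).
The 3-membered ring is fully conjugated (every ring atom contributes a p orbital); 1 ring double bond (2 π electrons) plus the carbocation's empty p orbital (0, but keeps the ring conjugated) give 2 π electrons. That satisfies 4n+2 with n=0, so it is aromatic (cyclopropenyl cation).
4 of the 7 rings are aromatic. Total: 4.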